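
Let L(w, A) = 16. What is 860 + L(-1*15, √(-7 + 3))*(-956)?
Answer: -14436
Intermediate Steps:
860 + L(-1*15, √(-7 + 3))*(-956) = 860 + 16*(-956) = 860 - 15296 = -14436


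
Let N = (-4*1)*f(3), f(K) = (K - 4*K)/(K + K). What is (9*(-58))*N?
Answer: -3132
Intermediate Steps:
f(K) = -3/2 (f(K) = (-3*K)/((2*K)) = (-3*K)*(1/(2*K)) = -3/2)
N = 6 (N = -4*1*(-3/2) = -4*(-3/2) = 6)
(9*(-58))*N = (9*(-58))*6 = -522*6 = -3132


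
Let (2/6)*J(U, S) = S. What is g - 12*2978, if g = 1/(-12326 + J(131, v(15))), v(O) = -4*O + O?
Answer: -445306297/12461 ≈ -35736.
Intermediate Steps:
v(O) = -3*O
J(U, S) = 3*S
g = -1/12461 (g = 1/(-12326 + 3*(-3*15)) = 1/(-12326 + 3*(-45)) = 1/(-12326 - 135) = 1/(-12461) = -1/12461 ≈ -8.0250e-5)
g - 12*2978 = -1/12461 - 12*2978 = -1/12461 - 1*35736 = -1/12461 - 35736 = -445306297/12461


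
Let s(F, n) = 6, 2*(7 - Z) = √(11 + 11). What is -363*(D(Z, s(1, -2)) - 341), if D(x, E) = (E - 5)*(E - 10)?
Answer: 125235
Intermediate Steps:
Z = 7 - √22/2 (Z = 7 - √(11 + 11)/2 = 7 - √22/2 ≈ 4.6548)
D(x, E) = (-10 + E)*(-5 + E) (D(x, E) = (-5 + E)*(-10 + E) = (-10 + E)*(-5 + E))
-363*(D(Z, s(1, -2)) - 341) = -363*((50 + 6² - 15*6) - 341) = -363*((50 + 36 - 90) - 341) = -363*(-4 - 341) = -363*(-345) = 125235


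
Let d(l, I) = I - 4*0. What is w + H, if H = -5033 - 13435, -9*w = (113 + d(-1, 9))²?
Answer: -181096/9 ≈ -20122.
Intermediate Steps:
d(l, I) = I (d(l, I) = I + 0 = I)
w = -14884/9 (w = -(113 + 9)²/9 = -⅑*122² = -⅑*14884 = -14884/9 ≈ -1653.8)
H = -18468
w + H = -14884/9 - 18468 = -181096/9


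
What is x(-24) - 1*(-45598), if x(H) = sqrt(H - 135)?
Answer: 45598 + I*sqrt(159) ≈ 45598.0 + 12.61*I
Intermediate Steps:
x(H) = sqrt(-135 + H)
x(-24) - 1*(-45598) = sqrt(-135 - 24) - 1*(-45598) = sqrt(-159) + 45598 = I*sqrt(159) + 45598 = 45598 + I*sqrt(159)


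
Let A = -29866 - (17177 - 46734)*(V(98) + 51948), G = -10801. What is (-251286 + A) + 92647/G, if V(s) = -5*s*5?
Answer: 15798959965787/10801 ≈ 1.4627e+9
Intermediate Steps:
V(s) = -25*s
A = 1462982520 (A = -29866 - (17177 - 46734)*(-25*98 + 51948) = -29866 - (-29557)*(-2450 + 51948) = -29866 - (-29557)*49498 = -29866 - 1*(-1463012386) = -29866 + 1463012386 = 1462982520)
(-251286 + A) + 92647/G = (-251286 + 1462982520) + 92647/(-10801) = 1462731234 + 92647*(-1/10801) = 1462731234 - 92647/10801 = 15798959965787/10801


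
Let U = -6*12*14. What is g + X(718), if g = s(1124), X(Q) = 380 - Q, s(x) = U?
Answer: -1346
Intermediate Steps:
U = -1008 (U = -72*14 = -1008)
s(x) = -1008
g = -1008
g + X(718) = -1008 + (380 - 1*718) = -1008 + (380 - 718) = -1008 - 338 = -1346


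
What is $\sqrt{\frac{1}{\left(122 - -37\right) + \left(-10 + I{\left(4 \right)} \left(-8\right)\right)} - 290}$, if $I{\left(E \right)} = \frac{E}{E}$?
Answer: $\frac{i \sqrt{5765349}}{141} \approx 17.029 i$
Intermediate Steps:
$I{\left(E \right)} = 1$
$\sqrt{\frac{1}{\left(122 - -37\right) + \left(-10 + I{\left(4 \right)} \left(-8\right)\right)} - 290} = \sqrt{\frac{1}{\left(122 - -37\right) + \left(-10 + 1 \left(-8\right)\right)} - 290} = \sqrt{\frac{1}{\left(122 + 37\right) - 18} - 290} = \sqrt{\frac{1}{159 - 18} - 290} = \sqrt{\frac{1}{141} - 290} = \sqrt{- \frac{40889}{141}} = \frac{i \sqrt{5765349}}{141}$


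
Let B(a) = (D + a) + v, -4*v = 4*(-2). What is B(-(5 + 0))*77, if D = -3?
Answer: -462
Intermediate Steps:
v = 2 (v = -(-2) = -¼*(-8) = 2)
B(a) = -1 + a (B(a) = (-3 + a) + 2 = -1 + a)
B(-(5 + 0))*77 = (-1 - (5 + 0))*77 = (-1 - 1*5)*77 = (-1 - 5)*77 = -6*77 = -462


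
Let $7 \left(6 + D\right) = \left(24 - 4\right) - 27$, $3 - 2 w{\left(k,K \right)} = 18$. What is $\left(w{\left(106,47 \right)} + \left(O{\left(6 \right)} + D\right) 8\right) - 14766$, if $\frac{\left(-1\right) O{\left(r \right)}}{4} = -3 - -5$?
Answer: $- \frac{29787}{2} \approx -14894.0$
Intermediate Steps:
$w{\left(k,K \right)} = - \frac{15}{2}$ ($w{\left(k,K \right)} = \frac{3}{2} - 9 = - \frac{15}{2}$)
$O{\left(r \right)} = -8$ ($O{\left(r \right)} = - 4 \left(-3 - -5\right) = - 4 \left(-3 + 5\right) = \left(-4\right) 2 = -8$)
$D = -7$ ($D = -6 + \frac{\left(24 - 4\right) - 27}{7} = -6 + \frac{20 - 27}{7} = -6 + \frac{1}{7} \left(-7\right) = -6 - 1 = -7$)
$\left(w{\left(106,47 \right)} + \left(O{\left(6 \right)} + D\right) 8\right) - 14766 = \left(- \frac{15}{2} + \left(-8 - 7\right) 8\right) - 14766 = \left(- \frac{15}{2} - 120\right) - 14766 = - \frac{255}{2} - 14766 = - \frac{29787}{2}$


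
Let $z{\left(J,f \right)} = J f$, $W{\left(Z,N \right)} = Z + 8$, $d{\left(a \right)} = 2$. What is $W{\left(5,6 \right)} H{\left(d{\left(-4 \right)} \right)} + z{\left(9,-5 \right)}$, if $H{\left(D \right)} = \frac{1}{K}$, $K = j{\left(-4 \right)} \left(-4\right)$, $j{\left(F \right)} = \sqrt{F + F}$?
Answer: $-45 + \frac{13 i \sqrt{2}}{16} \approx -45.0 + 1.149 i$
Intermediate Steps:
$j{\left(F \right)} = \sqrt{2} \sqrt{F}$ ($j{\left(F \right)} = \sqrt{2 F} = \sqrt{2} \sqrt{F}$)
$W{\left(Z,N \right)} = 8 + Z$
$K = - 8 i \sqrt{2}$ ($K = \sqrt{2} \sqrt{-4} \left(-4\right) = \sqrt{2} \cdot 2 i \left(-4\right) = 2 i \sqrt{2} \left(-4\right) = - 8 i \sqrt{2} \approx - 11.314 i$)
$H{\left(D \right)} = \frac{i \sqrt{2}}{16}$ ($H{\left(D \right)} = \frac{1}{\left(-8\right) i \sqrt{2}} = \frac{i \sqrt{2}}{16}$)
$W{\left(5,6 \right)} H{\left(d{\left(-4 \right)} \right)} + z{\left(9,-5 \right)} = \left(8 + 5\right) \frac{i \sqrt{2}}{16} + 9 \left(-5\right) = 13 \frac{i \sqrt{2}}{16} - 45 = \frac{13 i \sqrt{2}}{16} - 45 = -45 + \frac{13 i \sqrt{2}}{16}$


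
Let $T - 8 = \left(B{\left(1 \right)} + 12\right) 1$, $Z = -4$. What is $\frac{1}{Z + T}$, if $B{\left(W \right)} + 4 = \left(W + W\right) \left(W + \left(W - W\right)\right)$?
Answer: $\frac{1}{14} \approx 0.071429$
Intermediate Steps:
$B{\left(W \right)} = -4 + 2 W^{2}$ ($B{\left(W \right)} = -4 + \left(W + W\right) \left(W + \left(W - W\right)\right) = -4 + 2 W \left(W + 0\right) = -4 + 2 W W = -4 + 2 W^{2}$)
$T = 18$ ($T = 8 + \left(\left(-4 + 2 \cdot 1^{2}\right) + 12\right) 1 = 8 + \left(\left(-4 + 2 \cdot 1\right) + 12\right) 1 = 8 + \left(\left(-4 + 2\right) + 12\right) 1 = 8 + \left(-2 + 12\right) 1 = 8 + 10 \cdot 1 = 8 + 10 = 18$)
$\frac{1}{Z + T} = \frac{1}{-4 + 18} = \frac{1}{14}$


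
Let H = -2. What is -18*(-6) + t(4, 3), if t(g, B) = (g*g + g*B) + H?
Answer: 134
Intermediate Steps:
t(g, B) = -2 + g**2 + B*g (t(g, B) = (g*g + g*B) - 2 = (g**2 + B*g) - 2 = -2 + g**2 + B*g)
-18*(-6) + t(4, 3) = -18*(-6) + (-2 + 4**2 + 3*4) = 108 + (-2 + 16 + 12) = 108 + 26 = 134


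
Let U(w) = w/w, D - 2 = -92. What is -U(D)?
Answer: -1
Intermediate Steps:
D = -90 (D = 2 - 92 = -90)
U(w) = 1
-U(D) = -1*1 = -1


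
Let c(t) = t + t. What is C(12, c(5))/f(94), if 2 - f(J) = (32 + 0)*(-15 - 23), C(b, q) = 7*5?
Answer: 5/174 ≈ 0.028736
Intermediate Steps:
c(t) = 2*t
C(b, q) = 35
f(J) = 1218 (f(J) = 2 - (32 + 0)*(-15 - 23) = 2 - 32*(-38) = 2 - 1*(-1216) = 2 + 1216 = 1218)
C(12, c(5))/f(94) = 35/1218 = 35*(1/1218) = 5/174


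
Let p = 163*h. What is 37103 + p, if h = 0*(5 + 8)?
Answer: 37103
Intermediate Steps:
h = 0 (h = 0*13 = 0)
p = 0 (p = 163*0 = 0)
37103 + p = 37103 + 0 = 37103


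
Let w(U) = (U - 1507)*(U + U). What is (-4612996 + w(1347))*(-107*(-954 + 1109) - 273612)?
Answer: 1463764115092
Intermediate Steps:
w(U) = 2*U*(-1507 + U) (w(U) = (-1507 + U)*(2*U) = 2*U*(-1507 + U))
(-4612996 + w(1347))*(-107*(-954 + 1109) - 273612) = (-4612996 + 2*1347*(-1507 + 1347))*(-107*(-954 + 1109) - 273612) = (-4612996 + 2*1347*(-160))*(-107*155 - 273612) = (-4612996 - 431040)*(-16585 - 273612) = -5044036*(-290197) = 1463764115092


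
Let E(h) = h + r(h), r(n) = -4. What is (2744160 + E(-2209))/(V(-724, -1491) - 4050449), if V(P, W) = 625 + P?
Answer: -2741947/4050548 ≈ -0.67693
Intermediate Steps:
E(h) = -4 + h (E(h) = h - 4 = -4 + h)
(2744160 + E(-2209))/(V(-724, -1491) - 4050449) = (2744160 + (-4 - 2209))/((625 - 724) - 4050449) = (2744160 - 2213)/(-99 - 4050449) = 2741947/(-4050548) = 2741947*(-1/4050548) = -2741947/4050548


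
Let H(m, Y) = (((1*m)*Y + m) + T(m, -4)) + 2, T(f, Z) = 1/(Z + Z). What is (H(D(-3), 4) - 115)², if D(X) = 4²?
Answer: 70225/64 ≈ 1097.3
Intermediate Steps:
D(X) = 16
T(f, Z) = 1/(2*Z)
H(m, Y) = 15/8 + m + Y*m (H(m, Y) = (((1*m)*Y + m) + (½)/(-4)) + 2 = ((m*Y + m) + (½)*(-¼)) + 2 = ((Y*m + m) - ⅛) + 2 = ((m + Y*m) - ⅛) + 2 = (-⅛ + m + Y*m) + 2 = 15/8 + m + Y*m)
(H(D(-3), 4) - 115)² = ((15/8 + 16 + 4*16) - 115)² = ((15/8 + 16 + 64) - 115)² = (655/8 - 115)² = (-265/8)² = 70225/64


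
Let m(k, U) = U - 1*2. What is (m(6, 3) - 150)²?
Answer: 22201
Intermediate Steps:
m(k, U) = -2 + U (m(k, U) = U - 2 = -2 + U)
(m(6, 3) - 150)² = ((-2 + 3) - 150)² = (1 - 150)² = (-149)² = 22201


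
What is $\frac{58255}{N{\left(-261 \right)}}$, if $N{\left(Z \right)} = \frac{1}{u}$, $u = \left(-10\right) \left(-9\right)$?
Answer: $5242950$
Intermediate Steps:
$u = 90$
$N{\left(Z \right)} = \frac{1}{90}$
$\frac{58255}{N{\left(-261 \right)}} = 58255 \frac{1}{\frac{1}{90}} = 58255 \cdot 90 = 5242950$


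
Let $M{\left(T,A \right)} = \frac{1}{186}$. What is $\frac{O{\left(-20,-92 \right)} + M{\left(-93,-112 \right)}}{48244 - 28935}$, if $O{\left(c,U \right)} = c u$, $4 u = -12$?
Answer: $\frac{11161}{3591474} \approx 0.0031076$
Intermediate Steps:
$u = -3$ ($u = \frac{1}{4} \left(-12\right) = -3$)
$M{\left(T,A \right)} = \frac{1}{186}$
$O{\left(c,U \right)} = - 3 c$ ($O{\left(c,U \right)} = c \left(-3\right) = - 3 c$)
$\frac{O{\left(-20,-92 \right)} + M{\left(-93,-112 \right)}}{48244 - 28935} = \frac{\left(-3\right) \left(-20\right) + \frac{1}{186}}{48244 - 28935} = \frac{60 + \frac{1}{186}}{19309} = \frac{11161}{186} \cdot \frac{1}{19309} = \frac{11161}{3591474}$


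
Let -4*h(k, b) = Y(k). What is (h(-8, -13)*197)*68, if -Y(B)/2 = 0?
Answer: 0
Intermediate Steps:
Y(B) = 0 (Y(B) = -2*0 = 0)
h(k, b) = 0 (h(k, b) = -1/4*0 = 0)
(h(-8, -13)*197)*68 = (0*197)*68 = 0*68 = 0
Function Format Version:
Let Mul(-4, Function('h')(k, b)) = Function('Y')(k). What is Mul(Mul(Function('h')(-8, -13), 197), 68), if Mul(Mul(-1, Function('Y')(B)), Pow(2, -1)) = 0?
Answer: 0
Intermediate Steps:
Function('Y')(B) = 0 (Function('Y')(B) = Mul(-2, 0) = 0)
Function('h')(k, b) = 0 (Function('h')(k, b) = Mul(Rational(-1, 4), 0) = 0)
Mul(Mul(Function('h')(-8, -13), 197), 68) = Mul(Mul(0, 197), 68) = Mul(0, 68) = 0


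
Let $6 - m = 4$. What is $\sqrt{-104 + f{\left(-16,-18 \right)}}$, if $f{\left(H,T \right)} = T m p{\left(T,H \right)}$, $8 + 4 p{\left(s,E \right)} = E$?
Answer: $4 \sqrt{7} \approx 10.583$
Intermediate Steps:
$m = 2$ ($m = 6 - 4 = 2$)
$p{\left(s,E \right)} = -2 + \frac{E}{4}$
$f{\left(H,T \right)} = 2 T \left(-2 + \frac{H}{4}\right)$ ($f{\left(H,T \right)} = T 2 \left(-2 + \frac{H}{4}\right) = 2 T \left(-2 + \frac{H}{4}\right)$)
$\sqrt{-104 + f{\left(-16,-18 \right)}} = \sqrt{-104 + \frac{1}{2} \left(-18\right) \left(-8 - 16\right)} = \sqrt{-104 + \frac{1}{2} \left(-18\right) \left(-24\right)} = \sqrt{-104 + 216} = \sqrt{112} = 4 \sqrt{7}$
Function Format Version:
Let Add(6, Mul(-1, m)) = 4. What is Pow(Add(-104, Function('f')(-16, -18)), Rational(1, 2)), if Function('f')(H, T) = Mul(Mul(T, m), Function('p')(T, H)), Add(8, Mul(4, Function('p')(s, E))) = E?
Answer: Mul(4, Pow(7, Rational(1, 2))) ≈ 10.583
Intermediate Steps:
m = 2 (m = Add(6, Mul(-1, 4)) = Add(6, -4) = 2)
Function('p')(s, E) = Add(-2, Mul(Rational(1, 4), E))
Function('f')(H, T) = Mul(2, T, Add(-2, Mul(Rational(1, 4), H))) (Function('f')(H, T) = Mul(Mul(T, 2), Add(-2, Mul(Rational(1, 4), H))) = Mul(Mul(2, T), Add(-2, Mul(Rational(1, 4), H))) = Mul(2, T, Add(-2, Mul(Rational(1, 4), H))))
Pow(Add(-104, Function('f')(-16, -18)), Rational(1, 2)) = Pow(Add(-104, Mul(Rational(1, 2), -18, Add(-8, -16))), Rational(1, 2)) = Pow(Add(-104, Mul(Rational(1, 2), -18, -24)), Rational(1, 2)) = Pow(Add(-104, 216), Rational(1, 2)) = Pow(112, Rational(1, 2)) = Mul(4, Pow(7, Rational(1, 2)))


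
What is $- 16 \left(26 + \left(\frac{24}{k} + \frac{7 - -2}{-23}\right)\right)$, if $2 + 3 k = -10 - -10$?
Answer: $\frac{3824}{23} \approx 166.26$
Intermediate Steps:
$k = - \frac{2}{3}$ ($k = - \frac{2}{3} + \frac{-10 - -10}{3} = - \frac{2}{3} + \frac{-10 + 10}{3} = - \frac{2}{3} + \frac{1}{3} \cdot 0 = - \frac{2}{3} + 0 = - \frac{2}{3} \approx -0.66667$)
$- 16 \left(26 + \left(\frac{24}{k} + \frac{7 - -2}{-23}\right)\right) = - 16 \left(26 + \left(\frac{24}{- \frac{2}{3}} + \frac{7 - -2}{-23}\right)\right) = - 16 \left(26 + \left(24 \left(- \frac{3}{2}\right) + \left(7 + 2\right) \left(- \frac{1}{23}\right)\right)\right) = - 16 \left(26 + \left(-36 + 9 \left(- \frac{1}{23}\right)\right)\right) = - 16 \left(26 - \frac{837}{23}\right) = \left(-16\right) \left(- \frac{239}{23}\right) = \frac{3824}{23}$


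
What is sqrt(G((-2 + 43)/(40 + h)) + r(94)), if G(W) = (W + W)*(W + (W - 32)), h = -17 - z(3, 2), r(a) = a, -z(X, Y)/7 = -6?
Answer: sqrt(90514)/19 ≈ 15.835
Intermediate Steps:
z(X, Y) = 42 (z(X, Y) = -7*(-6) = 42)
h = -59 (h = -17 - 1*42 = -17 - 42 = -59)
G(W) = 2*W*(-32 + 2*W) (G(W) = (2*W)*(W + (-32 + W)) = (2*W)*(-32 + 2*W) = 2*W*(-32 + 2*W))
sqrt(G((-2 + 43)/(40 + h)) + r(94)) = sqrt(4*((-2 + 43)/(40 - 59))*(-16 + (-2 + 43)/(40 - 59)) + 94) = sqrt(4*(41/(-19))*(-16 + 41/(-19)) + 94) = sqrt(4*(41*(-1/19))*(-16 + 41*(-1/19)) + 94) = sqrt(4*(-41/19)*(-16 - 41/19) + 94) = sqrt(4*(-41/19)*(-345/19) + 94) = sqrt(56580/361 + 94) = sqrt(90514/361) = sqrt(90514)/19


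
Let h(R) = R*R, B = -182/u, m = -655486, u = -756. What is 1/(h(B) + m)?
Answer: -2916/1911397007 ≈ -1.5256e-6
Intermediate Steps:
B = 13/54 (B = -182/(-756) = -182*(-1/756) = 13/54 ≈ 0.24074)
h(R) = R²
1/(h(B) + m) = 1/((13/54)² - 655486) = 1/(169/2916 - 655486) = 1/(-1911397007/2916) = -2916/1911397007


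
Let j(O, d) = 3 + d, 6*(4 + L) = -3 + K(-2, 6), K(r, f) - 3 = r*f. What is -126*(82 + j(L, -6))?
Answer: -9954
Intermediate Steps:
K(r, f) = 3 + f*r (K(r, f) = 3 + r*f = 3 + f*r)
L = -6 (L = -4 + (-3 + (3 + 6*(-2)))/6 = -4 + (-3 + (3 - 12))/6 = -4 + (-3 - 9)/6 = -4 + (⅙)*(-12) = -4 - 2 = -6)
-126*(82 + j(L, -6)) = -126*(82 + (3 - 6)) = -126*(82 - 3) = -126*79 = -9954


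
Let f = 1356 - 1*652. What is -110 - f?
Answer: -814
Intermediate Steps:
f = 704 (f = 1356 - 652 = 704)
-110 - f = -110 - 1*704 = -110 - 704 = -814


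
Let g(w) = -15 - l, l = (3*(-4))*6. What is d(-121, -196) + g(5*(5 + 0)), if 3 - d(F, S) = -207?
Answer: 267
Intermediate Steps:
l = -72 (l = -12*6 = -72)
d(F, S) = 210 (d(F, S) = 3 - 1*(-207) = 3 + 207 = 210)
g(w) = 57 (g(w) = -15 - 1*(-72) = -15 + 72 = 57)
d(-121, -196) + g(5*(5 + 0)) = 210 + 57 = 267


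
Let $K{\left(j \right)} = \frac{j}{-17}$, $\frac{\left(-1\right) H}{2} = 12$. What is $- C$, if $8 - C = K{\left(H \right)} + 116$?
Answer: $\frac{1860}{17} \approx 109.41$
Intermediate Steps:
$H = -24$ ($H = \left(-2\right) 12 = -24$)
$K{\left(j \right)} = - \frac{j}{17}$ ($K{\left(j \right)} = j \left(- \frac{1}{17}\right) = - \frac{j}{17}$)
$C = - \frac{1860}{17}$ ($C = 8 - \left(\left(- \frac{1}{17}\right) \left(-24\right) + 116\right) = 8 - \left(\frac{24}{17} + 116\right) = 8 - \frac{1996}{17} = - \frac{1860}{17} \approx -109.41$)
$- C = \left(-1\right) \left(- \frac{1860}{17}\right) = \frac{1860}{17}$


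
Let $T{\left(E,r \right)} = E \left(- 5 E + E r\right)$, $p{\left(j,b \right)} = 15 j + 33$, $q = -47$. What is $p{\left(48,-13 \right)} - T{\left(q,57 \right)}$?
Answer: $-114115$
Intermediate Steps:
$p{\left(j,b \right)} = 33 + 15 j$
$p{\left(48,-13 \right)} - T{\left(q,57 \right)} = \left(33 + 15 \cdot 48\right) - \left(-47\right)^{2} \left(-5 + 57\right) = \left(33 + 720\right) - 2209 \cdot 52 = 753 - 114868 = -114115$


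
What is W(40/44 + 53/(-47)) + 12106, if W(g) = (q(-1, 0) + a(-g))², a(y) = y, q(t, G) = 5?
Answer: 3243079838/267289 ≈ 12133.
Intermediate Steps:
W(g) = (5 - g)²
W(40/44 + 53/(-47)) + 12106 = (-5 + (40/44 + 53/(-47)))² + 12106 = (-5 + (40*(1/44) + 53*(-1/47)))² + 12106 = (-5 + (10/11 - 53/47))² + 12106 = (-5 - 113/517)² + 12106 = (-2698/517)² + 12106 = 7279204/267289 + 12106 = 3243079838/267289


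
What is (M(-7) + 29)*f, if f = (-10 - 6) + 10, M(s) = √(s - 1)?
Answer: -174 - 12*I*√2 ≈ -174.0 - 16.971*I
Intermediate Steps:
M(s) = √(-1 + s)
f = -6 (f = -16 + 10 = -6)
(M(-7) + 29)*f = (√(-1 - 7) + 29)*(-6) = (√(-8) + 29)*(-6) = (2*I*√2 + 29)*(-6) = (29 + 2*I*√2)*(-6) = -174 - 12*I*√2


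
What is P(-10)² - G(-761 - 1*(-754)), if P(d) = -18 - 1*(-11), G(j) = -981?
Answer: 1030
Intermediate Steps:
P(d) = -7 (P(d) = -18 + 11 = -7)
P(-10)² - G(-761 - 1*(-754)) = (-7)² - 1*(-981) = 49 + 981 = 1030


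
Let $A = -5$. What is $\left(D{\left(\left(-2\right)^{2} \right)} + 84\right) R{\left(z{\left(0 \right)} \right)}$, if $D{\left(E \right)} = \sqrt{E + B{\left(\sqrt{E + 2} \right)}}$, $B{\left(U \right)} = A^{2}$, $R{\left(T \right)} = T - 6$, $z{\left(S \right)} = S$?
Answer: $-504 - 6 \sqrt{29} \approx -536.31$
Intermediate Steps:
$R{\left(T \right)} = -6 + T$ ($R{\left(T \right)} = T - 6 = -6 + T$)
$B{\left(U \right)} = 25$ ($B{\left(U \right)} = \left(-5\right)^{2} = 25$)
$D{\left(E \right)} = \sqrt{25 + E}$ ($D{\left(E \right)} = \sqrt{E + 25} = \sqrt{25 + E}$)
$\left(D{\left(\left(-2\right)^{2} \right)} + 84\right) R{\left(z{\left(0 \right)} \right)} = \left(\sqrt{25 + \left(-2\right)^{2}} + 84\right) \left(-6 + 0\right) = \left(\sqrt{25 + 4} + 84\right) \left(-6\right) = \left(\sqrt{29} + 84\right) \left(-6\right) = \left(84 + \sqrt{29}\right) \left(-6\right) = -504 - 6 \sqrt{29}$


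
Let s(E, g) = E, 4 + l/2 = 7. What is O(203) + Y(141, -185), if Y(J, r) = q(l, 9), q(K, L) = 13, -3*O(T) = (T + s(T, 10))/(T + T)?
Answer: 38/3 ≈ 12.667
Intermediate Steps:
l = 6 (l = -8 + 2*7 = -8 + 14 = 6)
O(T) = -⅓ (O(T) = -(T + T)/(3*(T + T)) = -2*T/(3*(2*T)) = -2*T*1/(2*T)/3 = -⅓*1 = -⅓)
Y(J, r) = 13
O(203) + Y(141, -185) = -⅓ + 13 = 38/3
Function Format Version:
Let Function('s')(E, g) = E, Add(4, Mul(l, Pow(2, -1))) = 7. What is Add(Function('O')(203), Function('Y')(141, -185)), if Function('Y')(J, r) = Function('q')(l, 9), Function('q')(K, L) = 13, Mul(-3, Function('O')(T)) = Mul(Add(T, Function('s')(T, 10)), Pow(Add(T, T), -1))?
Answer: Rational(38, 3) ≈ 12.667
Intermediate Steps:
l = 6 (l = Add(-8, Mul(2, 7)) = Add(-8, 14) = 6)
Function('O')(T) = Rational(-1, 3) (Function('O')(T) = Mul(Rational(-1, 3), Mul(Add(T, T), Pow(Add(T, T), -1))) = Mul(Rational(-1, 3), Mul(Mul(2, T), Pow(Mul(2, T), -1))) = Mul(Rational(-1, 3), Mul(Mul(2, T), Mul(Rational(1, 2), Pow(T, -1)))) = Mul(Rational(-1, 3), 1) = Rational(-1, 3))
Function('Y')(J, r) = 13
Add(Function('O')(203), Function('Y')(141, -185)) = Add(Rational(-1, 3), 13) = Rational(38, 3)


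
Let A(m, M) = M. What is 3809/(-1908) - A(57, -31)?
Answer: 55339/1908 ≈ 29.004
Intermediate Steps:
3809/(-1908) - A(57, -31) = 3809/(-1908) - 1*(-31) = 3809*(-1/1908) + 31 = -3809/1908 + 31 = 55339/1908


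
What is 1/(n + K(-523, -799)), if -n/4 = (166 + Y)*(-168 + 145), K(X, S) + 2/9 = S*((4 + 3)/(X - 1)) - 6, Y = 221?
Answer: 4716/167929457 ≈ 2.8083e-5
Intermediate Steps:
K(X, S) = -56/9 + 7*S/(-1 + X) (K(X, S) = -2/9 + (S*((4 + 3)/(X - 1)) - 6) = -2/9 + (S*(7/(-1 + X)) - 6) = -2/9 + (7*S/(-1 + X) - 6) = -2/9 + (-6 + 7*S/(-1 + X)) = -56/9 + 7*S/(-1 + X))
n = 35604 (n = -4*(166 + 221)*(-168 + 145) = -1548*(-23) = -4*(-8901) = 35604)
1/(n + K(-523, -799)) = 1/(35604 + 7*(8 - 8*(-523) + 9*(-799))/(9*(-1 - 523))) = 1/(35604 + (7/9)*(8 + 4184 - 7191)/(-524)) = 1/(35604 + (7/9)*(-1/524)*(-2999)) = 1/(35604 + 20993/4716) = 1/(167929457/4716) = 4716/167929457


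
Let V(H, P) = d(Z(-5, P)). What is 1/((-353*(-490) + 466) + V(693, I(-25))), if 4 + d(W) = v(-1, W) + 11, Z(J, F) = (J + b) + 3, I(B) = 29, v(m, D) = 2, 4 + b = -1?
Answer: 1/173445 ≈ 5.7655e-6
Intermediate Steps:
b = -5 (b = -4 - 1 = -5)
Z(J, F) = -2 + J (Z(J, F) = (J - 5) + 3 = (-5 + J) + 3 = -2 + J)
d(W) = 9 (d(W) = -4 + (2 + 11) = -4 + 13 = 9)
V(H, P) = 9
1/((-353*(-490) + 466) + V(693, I(-25))) = 1/((-353*(-490) + 466) + 9) = 1/((172970 + 466) + 9) = 1/(173436 + 9) = 1/173445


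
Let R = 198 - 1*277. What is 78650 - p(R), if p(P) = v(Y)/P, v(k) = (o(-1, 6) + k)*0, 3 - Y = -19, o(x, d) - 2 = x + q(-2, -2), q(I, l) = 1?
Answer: 78650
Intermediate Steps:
o(x, d) = 3 + x (o(x, d) = 2 + (x + 1) = 2 + (1 + x) = 3 + x)
R = -79 (R = 198 - 277 = -79)
Y = 22 (Y = 3 - 1*(-19) = 3 + 19 = 22)
v(k) = 0 (v(k) = ((3 - 1) + k)*0 = (2 + k)*0 = 0)
p(P) = 0 (p(P) = 0/P = 0)
78650 - p(R) = 78650 - 1*0 = 78650 + 0 = 78650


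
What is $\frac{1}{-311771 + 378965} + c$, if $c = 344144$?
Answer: $\frac{23124411937}{67194} \approx 3.4414 \cdot 10^{5}$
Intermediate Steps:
$\frac{1}{-311771 + 378965} + c = \frac{1}{-311771 + 378965} + 344144 = \frac{1}{67194} + 344144 = \frac{23124411937}{67194}$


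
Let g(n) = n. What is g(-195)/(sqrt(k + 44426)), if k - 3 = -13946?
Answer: -65*sqrt(3387)/3387 ≈ -1.1169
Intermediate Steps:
k = -13943 (k = 3 - 13946 = -13943)
g(-195)/(sqrt(k + 44426)) = -195/sqrt(-13943 + 44426) = -195*sqrt(3387)/10161 = -65*sqrt(3387)/3387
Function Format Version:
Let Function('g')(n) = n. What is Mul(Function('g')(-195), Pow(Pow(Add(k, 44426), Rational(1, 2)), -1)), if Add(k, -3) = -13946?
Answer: Mul(Rational(-65, 3387), Pow(3387, Rational(1, 2))) ≈ -1.1169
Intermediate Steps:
k = -13943 (k = Add(3, -13946) = -13943)
Mul(Function('g')(-195), Pow(Pow(Add(k, 44426), Rational(1, 2)), -1)) = Mul(-195, Pow(Pow(Add(-13943, 44426), Rational(1, 2)), -1)) = Mul(-195, Pow(Pow(30483, Rational(1, 2)), -1)) = Mul(-195, Pow(Mul(3, Pow(3387, Rational(1, 2))), -1)) = Mul(-195, Mul(Rational(1, 10161), Pow(3387, Rational(1, 2)))) = Mul(Rational(-65, 3387), Pow(3387, Rational(1, 2)))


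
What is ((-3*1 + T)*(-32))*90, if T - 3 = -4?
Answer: 11520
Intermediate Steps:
T = -1 (T = 3 - 4 = -1)
((-3*1 + T)*(-32))*90 = ((-3*1 - 1)*(-32))*90 = ((-3 - 1)*(-32))*90 = -4*(-32)*90 = 128*90 = 11520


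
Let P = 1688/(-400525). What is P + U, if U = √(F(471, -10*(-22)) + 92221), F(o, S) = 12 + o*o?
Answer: -1688/400525 + √314074 ≈ 560.42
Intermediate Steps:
F(o, S) = 12 + o²
U = √314074 (U = √((12 + 471²) + 92221) = √((12 + 221841) + 92221) = √(221853 + 92221) = √314074 ≈ 560.42)
P = -1688/400525 (P = 1688*(-1/400525) = -1688/400525 ≈ -0.0042145)
P + U = -1688/400525 + √314074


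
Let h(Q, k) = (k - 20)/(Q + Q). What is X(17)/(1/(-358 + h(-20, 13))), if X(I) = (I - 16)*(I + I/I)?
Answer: -128817/20 ≈ -6440.9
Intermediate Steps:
X(I) = (1 + I)*(-16 + I) (X(I) = (-16 + I)*(I + 1) = (-16 + I)*(1 + I) = (1 + I)*(-16 + I))
h(Q, k) = (-20 + k)/(2*Q) (h(Q, k) = (-20 + k)/((2*Q)) = (-20 + k)*(1/(2*Q)) = (-20 + k)/(2*Q))
X(17)/(1/(-358 + h(-20, 13))) = (-16 + 17**2 - 15*17)/(1/(-358 + (1/2)*(-20 + 13)/(-20))) = (-16 + 289 - 255)/(1/(-358 + (1/2)*(-1/20)*(-7))) = 18/(1/(-358 + 7/40)) = 18/(1/(-14313/40)) = 18/(-40/14313) = 18*(-14313/40) = -128817/20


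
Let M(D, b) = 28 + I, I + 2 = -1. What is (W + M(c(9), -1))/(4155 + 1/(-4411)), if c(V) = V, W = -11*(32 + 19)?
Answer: -295537/2290963 ≈ -0.12900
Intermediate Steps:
I = -3 (I = -2 - 1 = -3)
W = -561 (W = -11*51 = -561)
M(D, b) = 25 (M(D, b) = 28 - 3 = 25)
(W + M(c(9), -1))/(4155 + 1/(-4411)) = (-561 + 25)/(4155 + 1/(-4411)) = -536/(4155 - 1/4411) = -536/18327704/4411 = -536*4411/18327704 = -295537/2290963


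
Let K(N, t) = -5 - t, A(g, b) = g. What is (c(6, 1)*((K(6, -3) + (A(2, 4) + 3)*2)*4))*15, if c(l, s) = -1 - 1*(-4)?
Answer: 1440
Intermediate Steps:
c(l, s) = 3 (c(l, s) = -1 + 4 = 3)
(c(6, 1)*((K(6, -3) + (A(2, 4) + 3)*2)*4))*15 = (3*(((-5 - 1*(-3)) + (2 + 3)*2)*4))*15 = (3*(((-5 + 3) + 5*2)*4))*15 = (3*((-2 + 10)*4))*15 = (3*(8*4))*15 = (3*32)*15 = 96*15 = 1440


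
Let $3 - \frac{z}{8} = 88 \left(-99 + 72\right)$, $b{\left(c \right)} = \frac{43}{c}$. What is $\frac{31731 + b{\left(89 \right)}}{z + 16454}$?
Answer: $\frac{1412051}{1579127} \approx 0.8942$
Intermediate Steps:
$z = 19032$ ($z = 24 - 8 \cdot 88 \left(-99 + 72\right) = 24 - 8 \cdot 88 \left(-27\right) = 24 - -19008 = 24 + 19008 = 19032$)
$\frac{31731 + b{\left(89 \right)}}{z + 16454} = \frac{31731 + \frac{43}{89}}{19032 + 16454} = \frac{31731 + 43 \cdot \frac{1}{89}}{35486} = \left(31731 + \frac{43}{89}\right) \frac{1}{35486} = \frac{2824102}{89} \cdot \frac{1}{35486} = \frac{1412051}{1579127}$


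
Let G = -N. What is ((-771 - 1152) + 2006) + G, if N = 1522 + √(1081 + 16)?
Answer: -1439 - √1097 ≈ -1472.1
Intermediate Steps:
N = 1522 + √1097 ≈ 1555.1
G = -1522 - √1097 (G = -(1522 + √1097) = -1522 - √1097 ≈ -1555.1)
((-771 - 1152) + 2006) + G = ((-771 - 1152) + 2006) + (-1522 - √1097) = (-1923 + 2006) + (-1522 - √1097) = 83 + (-1522 - √1097) = -1439 - √1097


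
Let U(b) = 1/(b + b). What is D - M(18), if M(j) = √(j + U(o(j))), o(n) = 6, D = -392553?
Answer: -392553 - √651/6 ≈ -3.9256e+5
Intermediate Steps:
U(b) = 1/(2*b)
M(j) = √(1/12 + j) (M(j) = √(j + (½)/6) = √(j + (½)*(⅙)) = √(j + 1/12) = √(1/12 + j))
D - M(18) = -392553 - √(3 + 36*18)/6 = -392553 - √(3 + 648)/6 = -392553 - √651/6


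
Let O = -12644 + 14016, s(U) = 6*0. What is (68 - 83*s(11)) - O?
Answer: -1304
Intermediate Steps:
s(U) = 0
O = 1372
(68 - 83*s(11)) - O = (68 - 83*0) - 1*1372 = (68 + 0) - 1372 = 68 - 1372 = -1304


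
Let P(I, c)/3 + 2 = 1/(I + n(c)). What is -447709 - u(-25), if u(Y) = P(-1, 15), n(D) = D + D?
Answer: -12983390/29 ≈ -4.4770e+5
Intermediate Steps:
n(D) = 2*D
P(I, c) = -6 + 3/(I + 2*c)
u(Y) = -171/29 (u(Y) = 3*(1 - 4*15 - 2*(-1))/(-1 + 2*15) = 3*(1 - 60 + 2)/(-1 + 30) = 3*(-57)/29 = 3*(1/29)*(-57) = -171/29)
-447709 - u(-25) = -447709 - 1*(-171/29) = -447709 + 171/29 = -12983390/29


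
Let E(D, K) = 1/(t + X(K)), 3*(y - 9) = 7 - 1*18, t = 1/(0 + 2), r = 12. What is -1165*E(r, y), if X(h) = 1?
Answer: -2330/3 ≈ -776.67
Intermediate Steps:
t = ½ (t = 1/2 = ½ ≈ 0.50000)
y = 16/3 (y = 9 + (7 - 1*18)/3 = 9 + (7 - 18)/3 = 9 + (⅓)*(-11) = 9 - 11/3 = 16/3 ≈ 5.3333)
E(D, K) = ⅔ (E(D, K) = 1/(½ + 1) = 1/(3/2) = ⅔)
-1165*E(r, y) = -1165*⅔ = -2330/3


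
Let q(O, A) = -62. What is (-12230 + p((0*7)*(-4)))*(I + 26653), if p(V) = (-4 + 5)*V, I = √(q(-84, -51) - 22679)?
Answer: -325966190 - 12230*I*√22741 ≈ -3.2597e+8 - 1.8443e+6*I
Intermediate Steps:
I = I*√22741 (I = √(-62 - 22679) = √(-22741) = I*√22741 ≈ 150.8*I)
p(V) = V (p(V) = 1*V = V)
(-12230 + p((0*7)*(-4)))*(I + 26653) = (-12230 + (0*7)*(-4))*(I*√22741 + 26653) = (-12230 + 0*(-4))*(26653 + I*√22741) = (-12230 + 0)*(26653 + I*√22741) = -12230*(26653 + I*√22741) = -325966190 - 12230*I*√22741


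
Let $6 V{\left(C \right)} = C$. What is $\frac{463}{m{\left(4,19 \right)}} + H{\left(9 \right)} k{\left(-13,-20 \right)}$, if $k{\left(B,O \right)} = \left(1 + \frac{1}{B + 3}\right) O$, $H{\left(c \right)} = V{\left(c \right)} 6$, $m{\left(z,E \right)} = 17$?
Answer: $- \frac{2291}{17} \approx -134.76$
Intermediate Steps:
$V{\left(C \right)} = \frac{C}{6}$
$H{\left(c \right)} = c$ ($H{\left(c \right)} = \frac{c}{6} \cdot 6 = c$)
$k{\left(B,O \right)} = O \left(1 + \frac{1}{3 + B}\right)$ ($k{\left(B,O \right)} = \left(1 + \frac{1}{3 + B}\right) O = O \left(1 + \frac{1}{3 + B}\right)$)
$\frac{463}{m{\left(4,19 \right)}} + H{\left(9 \right)} k{\left(-13,-20 \right)} = \frac{463}{17} + 9 \left(- \frac{20 \left(4 - 13\right)}{3 - 13}\right) = 463 \cdot \frac{1}{17} + 9 \left(\left(-20\right) \frac{1}{-10} \left(-9\right)\right) = \frac{463}{17} + 9 \left(\left(-20\right) \left(- \frac{1}{10}\right) \left(-9\right)\right) = \frac{463}{17} + 9 \left(-18\right) = \frac{463}{17} - 162 = - \frac{2291}{17}$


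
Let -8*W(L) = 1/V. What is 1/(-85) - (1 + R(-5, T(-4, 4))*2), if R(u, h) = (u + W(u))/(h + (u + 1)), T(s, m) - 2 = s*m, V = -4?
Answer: -12761/8160 ≈ -1.5638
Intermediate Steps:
W(L) = 1/32 (W(L) = -1/8/(-4) = -1/8*(-1/4) = 1/32)
T(s, m) = 2 + m*s (T(s, m) = 2 + s*m = 2 + m*s)
R(u, h) = (1/32 + u)/(1 + h + u) (R(u, h) = (u + 1/32)/(h + (u + 1)) = (1/32 + u)/(h + (1 + u)) = (1/32 + u)/(1 + h + u))
1/(-85) - (1 + R(-5, T(-4, 4))*2) = 1/(-85) - (1 + ((1/32 - 5)/(1 + (2 + 4*(-4)) - 5))*2) = -1/85 - (1 + (-159/32/(1 + (2 - 16) - 5))*2) = -1/85 - (1 + (-159/32/(1 - 14 - 5))*2) = -1/85 - (1 + (-159/32/(-18))*2) = -1/85 - (1 - 1/18*(-159/32)*2) = -1/85 - (1 + (53/192)*2) = -1/85 - (1 + 53/96) = -1/85 - 1*149/96 = -1/85 - 149/96 = -12761/8160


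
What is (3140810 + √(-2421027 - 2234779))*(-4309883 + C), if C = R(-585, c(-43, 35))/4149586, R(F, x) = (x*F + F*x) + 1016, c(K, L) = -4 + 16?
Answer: -28085484482414782110/2074793 - 8942115085731*I*√4655806/2074793 ≈ -1.3537e+13 - 9.2996e+9*I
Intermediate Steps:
c(K, L) = 12
R(F, x) = 1016 + 2*F*x (R(F, x) = (F*x + F*x) + 1016 = 2*F*x + 1016 = 1016 + 2*F*x)
C = -6512/2074793 (C = (1016 + 2*(-585)*12)/4149586 = (1016 - 14040)*(1/4149586) = -13024*1/4149586 = -6512/2074793 ≈ -0.0031386)
(3140810 + √(-2421027 - 2234779))*(-4309883 + C) = (3140810 + √(-2421027 - 2234779))*(-4309883 - 6512/2074793) = (3140810 + √(-4655806))*(-8942115085731/2074793) = (3140810 + I*√4655806)*(-8942115085731/2074793) = -28085484482414782110/2074793 - 8942115085731*I*√4655806/2074793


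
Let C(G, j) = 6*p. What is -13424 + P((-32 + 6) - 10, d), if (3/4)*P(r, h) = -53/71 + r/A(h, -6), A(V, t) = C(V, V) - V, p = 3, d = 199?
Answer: -517563620/38553 ≈ -13425.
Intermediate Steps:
C(G, j) = 18 (C(G, j) = 6*3 = 18)
A(V, t) = 18 - V
P(r, h) = -212/213 + 4*r/(3*(18 - h)) (P(r, h) = 4*(-53/71 + r/(18 - h))/3 = -212/213 + 4*r/(3*(18 - h)))
-13424 + P((-32 + 6) - 10, d) = -13424 + 4*(954 - 71*((-32 + 6) - 10) - 53*199)/(213*(-18 + 199)) = -13424 + (4/213)*(954 - 71*(-26 - 10) - 10547)/181 = -13424 + (4/213)*(1/181)*(954 - 71*(-36) - 10547) = -13424 + (4/213)*(1/181)*(954 + 2556 - 10547) = -13424 + (4/213)*(1/181)*(-7037) = -13424 - 28148/38553 = -517563620/38553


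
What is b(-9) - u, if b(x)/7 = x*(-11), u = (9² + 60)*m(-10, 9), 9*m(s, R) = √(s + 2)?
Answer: 693 - 94*I*√2/3 ≈ 693.0 - 44.312*I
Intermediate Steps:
m(s, R) = √(2 + s)/9 (m(s, R) = √(s + 2)/9 = √(2 + s)/9)
u = 94*I*√2/3 (u = (9² + 60)*(√(2 - 10)/9) = (81 + 60)*(√(-8)/9) = 141*((2*I*√2)/9) = 141*(2*I*√2/9) = 94*I*√2/3 ≈ 44.312*I)
b(x) = -77*x (b(x) = 7*(x*(-11)) = 7*(-11*x) = -77*x)
b(-9) - u = -77*(-9) - 94*I*√2/3 = 693 - 94*I*√2/3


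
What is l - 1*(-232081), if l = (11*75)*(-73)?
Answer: 171856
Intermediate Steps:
l = -60225 (l = 825*(-73) = -60225)
l - 1*(-232081) = -60225 - 1*(-232081) = -60225 + 232081 = 171856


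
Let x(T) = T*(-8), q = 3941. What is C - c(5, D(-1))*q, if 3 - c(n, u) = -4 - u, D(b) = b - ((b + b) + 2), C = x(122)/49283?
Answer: -1165346794/49283 ≈ -23646.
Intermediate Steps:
x(T) = -8*T
C = -976/49283 (C = -8*122/49283 = -976*1/49283 = -976/49283 ≈ -0.019804)
D(b) = -2 - b (D(b) = b - (2*b + 2) = b - (2 + 2*b) = b + (-2 - 2*b) = -2 - b)
c(n, u) = 7 + u (c(n, u) = 3 - (-4 - u) = 3 + (4 + u) = 7 + u)
C - c(5, D(-1))*q = -976/49283 - (7 + (-2 - 1*(-1)))*3941 = -976/49283 - (7 + (-2 + 1))*3941 = -976/49283 - (7 - 1)*3941 = -976/49283 - 6*3941 = -976/49283 - 1*23646 = -976/49283 - 23646 = -1165346794/49283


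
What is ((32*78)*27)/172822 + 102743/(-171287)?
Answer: -238956817/1138544689 ≈ -0.20988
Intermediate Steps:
((32*78)*27)/172822 + 102743/(-171287) = (2496*27)*(1/172822) + 102743*(-1/171287) = 67392*(1/172822) - 102743/171287 = 2592/6647 - 102743/171287 = -238956817/1138544689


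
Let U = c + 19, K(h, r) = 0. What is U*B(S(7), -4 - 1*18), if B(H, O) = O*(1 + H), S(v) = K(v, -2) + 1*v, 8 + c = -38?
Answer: 4752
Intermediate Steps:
c = -46 (c = -8 - 38 = -46)
S(v) = v (S(v) = 0 + 1*v = 0 + v = v)
U = -27 (U = -46 + 19 = -27)
U*B(S(7), -4 - 1*18) = -27*(-4 - 1*18)*(1 + 7) = -27*(-4 - 18)*8 = -(-594)*8 = -27*(-176) = 4752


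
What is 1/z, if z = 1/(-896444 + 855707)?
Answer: -40737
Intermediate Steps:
z = -1/40737 (z = 1/(-40737) = -1/40737 ≈ -2.4548e-5)
1/z = 1/(-1/40737) = -40737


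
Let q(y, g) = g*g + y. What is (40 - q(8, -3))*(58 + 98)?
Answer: 3588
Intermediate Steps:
q(y, g) = y + g**2 (q(y, g) = g**2 + y = y + g**2)
(40 - q(8, -3))*(58 + 98) = (40 - (8 + (-3)**2))*(58 + 98) = (40 - (8 + 9))*156 = (40 - 1*17)*156 = (40 - 17)*156 = 23*156 = 3588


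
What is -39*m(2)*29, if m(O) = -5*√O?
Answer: 5655*√2 ≈ 7997.4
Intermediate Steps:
-39*m(2)*29 = -(-195)*√2*29 = (195*√2)*29 = 5655*√2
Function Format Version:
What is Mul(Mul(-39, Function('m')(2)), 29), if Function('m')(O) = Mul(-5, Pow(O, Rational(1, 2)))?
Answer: Mul(5655, Pow(2, Rational(1, 2))) ≈ 7997.4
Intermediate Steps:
Mul(Mul(-39, Function('m')(2)), 29) = Mul(Mul(-39, Mul(-5, Pow(2, Rational(1, 2)))), 29) = Mul(Mul(195, Pow(2, Rational(1, 2))), 29) = Mul(5655, Pow(2, Rational(1, 2)))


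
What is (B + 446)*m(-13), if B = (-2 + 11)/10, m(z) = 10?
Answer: 4469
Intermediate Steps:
B = 9/10 (B = 9*(1/10) = 9/10 ≈ 0.90000)
(B + 446)*m(-13) = (9/10 + 446)*10 = (4469/10)*10 = 4469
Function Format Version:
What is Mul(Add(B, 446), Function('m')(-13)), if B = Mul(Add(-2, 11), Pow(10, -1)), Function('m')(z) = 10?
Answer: 4469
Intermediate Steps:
B = Rational(9, 10) (B = Mul(9, Rational(1, 10)) = Rational(9, 10) ≈ 0.90000)
Mul(Add(B, 446), Function('m')(-13)) = Mul(Add(Rational(9, 10), 446), 10) = Mul(Rational(4469, 10), 10) = 4469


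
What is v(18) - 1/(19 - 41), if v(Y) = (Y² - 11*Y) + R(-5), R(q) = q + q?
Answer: 2553/22 ≈ 116.05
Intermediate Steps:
R(q) = 2*q
v(Y) = -10 + Y² - 11*Y (v(Y) = (Y² - 11*Y) + 2*(-5) = (Y² - 11*Y) - 10 = -10 + Y² - 11*Y)
v(18) - 1/(19 - 41) = (-10 + 18² - 11*18) - 1/(19 - 41) = (-10 + 324 - 198) - 1/(-22) = 116 - 1*(-1/22) = 116 + 1/22 = 2553/22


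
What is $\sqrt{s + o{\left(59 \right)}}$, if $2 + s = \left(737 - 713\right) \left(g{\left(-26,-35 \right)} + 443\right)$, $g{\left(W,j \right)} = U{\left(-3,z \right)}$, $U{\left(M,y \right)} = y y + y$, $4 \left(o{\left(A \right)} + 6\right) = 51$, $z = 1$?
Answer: $\frac{\sqrt{42739}}{2} \approx 103.37$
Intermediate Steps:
$o{\left(A \right)} = \frac{27}{4}$ ($o{\left(A \right)} = -6 + \frac{1}{4} \cdot 51 = -6 + \frac{51}{4} = \frac{27}{4}$)
$U{\left(M,y \right)} = y + y^{2}$ ($U{\left(M,y \right)} = y^{2} + y = y + y^{2}$)
$g{\left(W,j \right)} = 2$ ($g{\left(W,j \right)} = 1 \left(1 + 1\right) = 1 \cdot 2 = 2$)
$s = 10678$ ($s = -2 + \left(737 - 713\right) \left(2 + 443\right) = -2 + 24 \cdot 445 = -2 + 10680 = 10678$)
$\sqrt{s + o{\left(59 \right)}} = \sqrt{10678 + \frac{27}{4}} = \sqrt{\frac{42739}{4}} = \frac{\sqrt{42739}}{2}$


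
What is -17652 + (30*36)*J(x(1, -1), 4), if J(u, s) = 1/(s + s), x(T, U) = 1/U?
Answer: -17517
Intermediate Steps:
x(T, U) = 1/U
J(u, s) = 1/(2*s)
-17652 + (30*36)*J(x(1, -1), 4) = -17652 + (30*36)*((½)/4) = -17652 + 1080*((½)*(¼)) = -17652 + 1080*(⅛) = -17652 + 135 = -17517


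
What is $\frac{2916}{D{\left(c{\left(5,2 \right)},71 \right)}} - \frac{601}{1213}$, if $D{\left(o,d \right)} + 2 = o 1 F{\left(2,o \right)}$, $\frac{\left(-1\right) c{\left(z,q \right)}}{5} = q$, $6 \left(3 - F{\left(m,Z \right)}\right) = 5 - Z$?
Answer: $- \frac{3541315}{8491} \approx -417.07$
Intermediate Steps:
$F{\left(m,Z \right)} = \frac{13}{6} + \frac{Z}{6}$ ($F{\left(m,Z \right)} = 3 - \frac{5 - Z}{6} = 3 + \left(- \frac{5}{6} + \frac{Z}{6}\right) = \frac{13}{6} + \frac{Z}{6}$)
$c{\left(z,q \right)} = - 5 q$
$D{\left(o,d \right)} = -2 + o \left(\frac{13}{6} + \frac{o}{6}\right)$ ($D{\left(o,d \right)} = -2 + o 1 \left(\frac{13}{6} + \frac{o}{6}\right) = -2 + o \left(\frac{13}{6} + \frac{o}{6}\right)$)
$\frac{2916}{D{\left(c{\left(5,2 \right)},71 \right)}} - \frac{601}{1213} = \frac{2916}{-2 + \frac{\left(-5\right) 2 \left(13 - 10\right)}{6}} - \frac{601}{1213} = \frac{2916}{-2 + \frac{1}{6} \left(-10\right) \left(13 - 10\right)} - \frac{601}{1213} = \frac{2916}{-2 + \frac{1}{6} \left(-10\right) 3} - \frac{601}{1213} = \frac{2916}{-2 - 5} - \frac{601}{1213} = \frac{2916}{-7} - \frac{601}{1213} = 2916 \left(- \frac{1}{7}\right) - \frac{601}{1213} = - \frac{2916}{7} - \frac{601}{1213} = - \frac{3541315}{8491}$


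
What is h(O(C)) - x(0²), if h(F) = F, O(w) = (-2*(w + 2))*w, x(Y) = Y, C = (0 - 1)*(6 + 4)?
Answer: -160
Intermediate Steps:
C = -10 (C = -1*10 = -10)
O(w) = w*(-4 - 2*w) (O(w) = (-2*(2 + w))*w = (-4 - 2*w)*w = w*(-4 - 2*w))
h(O(C)) - x(0²) = -2*(-10)*(2 - 10) - 1*0² = -2*(-10)*(-8) - 1*0 = -160 + 0 = -160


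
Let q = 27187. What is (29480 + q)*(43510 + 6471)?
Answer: 2832273327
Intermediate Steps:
(29480 + q)*(43510 + 6471) = (29480 + 27187)*(43510 + 6471) = 56667*49981 = 2832273327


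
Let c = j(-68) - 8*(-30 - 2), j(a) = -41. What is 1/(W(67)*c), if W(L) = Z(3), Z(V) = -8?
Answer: -1/1720 ≈ -0.00058139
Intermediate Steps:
W(L) = -8
c = 215 (c = -41 - 8*(-30 - 2) = -41 - 8*(-32) = -41 - 1*(-256) = -41 + 256 = 215)
1/(W(67)*c) = 1/(-8*215) = -⅛*1/215 = -1/1720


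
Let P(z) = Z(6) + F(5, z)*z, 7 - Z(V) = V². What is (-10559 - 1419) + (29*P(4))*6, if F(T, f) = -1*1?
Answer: -17720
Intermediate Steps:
F(T, f) = -1
Z(V) = 7 - V²
P(z) = -29 - z (P(z) = (7 - 1*6²) - z = (7 - 1*36) - z = (7 - 36) - z = -29 - z)
(-10559 - 1419) + (29*P(4))*6 = (-10559 - 1419) + (29*(-29 - 1*4))*6 = -11978 + (29*(-29 - 4))*6 = -11978 + (29*(-33))*6 = -11978 - 957*6 = -11978 - 5742 = -17720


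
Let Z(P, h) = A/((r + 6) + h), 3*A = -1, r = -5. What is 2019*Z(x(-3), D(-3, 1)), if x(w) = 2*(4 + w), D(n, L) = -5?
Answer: 673/4 ≈ 168.25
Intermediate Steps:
A = -⅓ (A = (⅓)*(-1) = -⅓ ≈ -0.33333)
x(w) = 8 + 2*w
Z(P, h) = -1/(3*(1 + h)) (Z(P, h) = -1/(3*((-5 + 6) + h)) = -1/(3*(1 + h)))
2019*Z(x(-3), D(-3, 1)) = 2019*(-1/(3 + 3*(-5))) = 2019*(-1/(3 - 15)) = 2019*(-1/(-12)) = 2019*(-1*(-1/12)) = 2019*(1/12) = 673/4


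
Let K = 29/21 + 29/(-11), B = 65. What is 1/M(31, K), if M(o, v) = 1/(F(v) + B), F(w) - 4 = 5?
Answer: 74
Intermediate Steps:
K = -290/231 (K = 29*(1/21) + 29*(-1/11) = 29/21 - 29/11 = -290/231 ≈ -1.2554)
F(w) = 9 (F(w) = 4 + 5 = 9)
M(o, v) = 1/74 (M(o, v) = 1/(9 + 65) = 1/74)
1/M(31, K) = 1/(1/74) = 74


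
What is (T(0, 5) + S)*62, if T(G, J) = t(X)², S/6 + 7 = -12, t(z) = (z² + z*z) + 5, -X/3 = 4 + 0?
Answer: 5315570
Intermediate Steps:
X = -12 (X = -3*(4 + 0) = -3*4 = -12)
t(z) = 5 + 2*z² (t(z) = (z² + z²) + 5 = 2*z² + 5 = 5 + 2*z²)
S = -114 (S = -42 + 6*(-12) = -42 - 72 = -114)
T(G, J) = 85849 (T(G, J) = (5 + 2*(-12)²)² = (5 + 2*144)² = (5 + 288)² = 293² = 85849)
(T(0, 5) + S)*62 = (85849 - 114)*62 = 85735*62 = 5315570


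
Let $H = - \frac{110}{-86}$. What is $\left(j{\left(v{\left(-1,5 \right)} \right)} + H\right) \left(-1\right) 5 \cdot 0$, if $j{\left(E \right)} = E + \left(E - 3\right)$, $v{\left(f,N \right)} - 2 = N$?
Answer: $0$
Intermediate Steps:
$v{\left(f,N \right)} = 2 + N$
$H = \frac{55}{43}$ ($H = \left(-110\right) \left(- \frac{1}{86}\right) = \frac{55}{43} \approx 1.2791$)
$j{\left(E \right)} = -3 + 2 E$ ($j{\left(E \right)} = E + \left(E - 3\right) = E + \left(-3 + E\right) = -3 + 2 E$)
$\left(j{\left(v{\left(-1,5 \right)} \right)} + H\right) \left(-1\right) 5 \cdot 0 = \left(\left(-3 + 2 \left(2 + 5\right)\right) + \frac{55}{43}\right) \left(-1\right) 5 \cdot 0 = \left(\left(-3 + 2 \cdot 7\right) + \frac{55}{43}\right) \left(\left(-5\right) 0\right) = \left(\left(-3 + 14\right) + \frac{55}{43}\right) 0 = \left(11 + \frac{55}{43}\right) 0 = \frac{528}{43} \cdot 0 = 0$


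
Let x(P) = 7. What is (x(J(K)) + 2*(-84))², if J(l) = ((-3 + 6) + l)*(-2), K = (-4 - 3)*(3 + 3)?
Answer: 25921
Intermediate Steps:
K = -42 (K = -7*6 = -42)
J(l) = -6 - 2*l (J(l) = (3 + l)*(-2) = -6 - 2*l)
(x(J(K)) + 2*(-84))² = (7 + 2*(-84))² = (7 - 168)² = (-161)² = 25921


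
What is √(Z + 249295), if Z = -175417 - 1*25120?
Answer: √48758 ≈ 220.81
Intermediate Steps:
Z = -200537 (Z = -175417 - 25120 = -200537)
√(Z + 249295) = √(-200537 + 249295) = √48758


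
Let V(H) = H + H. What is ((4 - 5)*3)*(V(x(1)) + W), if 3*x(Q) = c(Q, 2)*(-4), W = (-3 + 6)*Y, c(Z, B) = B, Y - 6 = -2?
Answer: -20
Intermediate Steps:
Y = 4 (Y = 6 - 2 = 4)
W = 12 (W = (-3 + 6)*4 = 3*4 = 12)
x(Q) = -8/3 (x(Q) = (2*(-4))/3 = (⅓)*(-8) = -8/3)
V(H) = 2*H
((4 - 5)*3)*(V(x(1)) + W) = ((4 - 5)*3)*(2*(-8/3) + 12) = (-1*3)*(-16/3 + 12) = -3*20/3 = -20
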